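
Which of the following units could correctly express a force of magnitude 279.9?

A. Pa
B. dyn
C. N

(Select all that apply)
B, C

force has SI base units: kg * m / s^2

Checking each option against kg * m / s^2:
  A. Pa: ✗ does not match
  B. dyn: ✓ matches
  C. N: ✓ matches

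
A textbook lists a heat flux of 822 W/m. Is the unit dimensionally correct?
No

heat flux has SI base units: kg / s^3
W/m does NOT reduce to kg / s^3; a valid unit for heat flux would be e.g. W/m².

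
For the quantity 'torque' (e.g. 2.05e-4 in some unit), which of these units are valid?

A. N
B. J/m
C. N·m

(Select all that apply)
C

torque has SI base units: kg * m^2 / s^2

Checking each option against kg * m^2 / s^2:
  A. N: ✗ does not match
  B. J/m: ✗ does not match
  C. N·m: ✓ matches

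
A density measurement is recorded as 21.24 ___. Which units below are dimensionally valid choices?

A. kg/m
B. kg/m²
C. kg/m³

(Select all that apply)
C

density has SI base units: kg / m^3

Checking each option against kg / m^3:
  A. kg/m: ✗ does not match
  B. kg/m²: ✗ does not match
  C. kg/m³: ✓ matches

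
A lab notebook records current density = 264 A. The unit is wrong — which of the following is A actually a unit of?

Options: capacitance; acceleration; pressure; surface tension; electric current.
electric current

current density should have units dimensionally equivalent to A / m^2 (e.g. A/m²).
The given unit 'A' reduces to A. Of the listed options, that is the dimensionality of electric current.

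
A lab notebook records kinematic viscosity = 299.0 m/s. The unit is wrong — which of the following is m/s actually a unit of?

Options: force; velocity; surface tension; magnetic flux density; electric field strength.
velocity

kinematic viscosity should have units dimensionally equivalent to m^2 / s (e.g. m²/s).
The given unit 'm/s' reduces to m / s. Of the listed options, that is the dimensionality of velocity.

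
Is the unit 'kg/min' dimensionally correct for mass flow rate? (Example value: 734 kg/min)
Yes

mass flow rate has SI base units: kg / s
kg/min reduces to the same SI base units, so it is a valid unit for mass flow rate.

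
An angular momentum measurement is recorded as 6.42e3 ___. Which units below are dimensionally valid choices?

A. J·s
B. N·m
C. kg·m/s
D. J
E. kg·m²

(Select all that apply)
A

angular momentum has SI base units: kg * m^2 / s

Checking each option against kg * m^2 / s:
  A. J·s: ✓ matches
  B. N·m: ✗ does not match
  C. kg·m/s: ✗ does not match
  D. J: ✗ does not match
  E. kg·m²: ✗ does not match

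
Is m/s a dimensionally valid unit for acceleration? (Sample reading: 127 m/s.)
No

acceleration has SI base units: m / s^2
m/s does NOT reduce to m / s^2; a valid unit for acceleration would be e.g. m/s².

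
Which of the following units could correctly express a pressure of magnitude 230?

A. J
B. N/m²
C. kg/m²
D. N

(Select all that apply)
B

pressure has SI base units: kg / (m * s^2)

Checking each option against kg / (m * s^2):
  A. J: ✗ does not match
  B. N/m²: ✓ matches
  C. kg/m²: ✗ does not match
  D. N: ✗ does not match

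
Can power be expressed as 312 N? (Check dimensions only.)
No

power has SI base units: kg * m^2 / s^3
N does NOT reduce to kg * m^2 / s^3; a valid unit for power would be e.g. W.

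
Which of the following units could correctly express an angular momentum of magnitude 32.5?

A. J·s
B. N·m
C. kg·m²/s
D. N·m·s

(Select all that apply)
A, C, D

angular momentum has SI base units: kg * m^2 / s

Checking each option against kg * m^2 / s:
  A. J·s: ✓ matches
  B. N·m: ✗ does not match
  C. kg·m²/s: ✓ matches
  D. N·m·s: ✓ matches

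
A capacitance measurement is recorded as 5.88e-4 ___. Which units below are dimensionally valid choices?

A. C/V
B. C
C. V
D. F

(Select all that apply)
A, D

capacitance has SI base units: A^2 * s^4 / (kg * m^2)

Checking each option against A^2 * s^4 / (kg * m^2):
  A. C/V: ✓ matches
  B. C: ✗ does not match
  C. V: ✗ does not match
  D. F: ✓ matches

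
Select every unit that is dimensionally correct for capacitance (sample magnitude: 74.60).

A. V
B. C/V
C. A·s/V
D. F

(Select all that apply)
B, C, D

capacitance has SI base units: A^2 * s^4 / (kg * m^2)

Checking each option against A^2 * s^4 / (kg * m^2):
  A. V: ✗ does not match
  B. C/V: ✓ matches
  C. A·s/V: ✓ matches
  D. F: ✓ matches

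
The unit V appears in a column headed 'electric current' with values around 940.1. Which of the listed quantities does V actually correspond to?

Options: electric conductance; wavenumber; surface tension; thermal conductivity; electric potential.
electric potential

electric current should have units dimensionally equivalent to A (e.g. A).
The given unit 'V' reduces to kg * m^2 / (A * s^3). Of the listed options, that is the dimensionality of electric potential.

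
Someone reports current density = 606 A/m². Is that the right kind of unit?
Yes

current density has SI base units: A / m^2
A/m² reduces to the same SI base units, so it is a valid unit for current density.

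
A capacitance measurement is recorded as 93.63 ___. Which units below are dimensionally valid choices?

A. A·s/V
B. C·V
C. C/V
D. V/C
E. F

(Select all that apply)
A, C, E

capacitance has SI base units: A^2 * s^4 / (kg * m^2)

Checking each option against A^2 * s^4 / (kg * m^2):
  A. A·s/V: ✓ matches
  B. C·V: ✗ does not match
  C. C/V: ✓ matches
  D. V/C: ✗ does not match
  E. F: ✓ matches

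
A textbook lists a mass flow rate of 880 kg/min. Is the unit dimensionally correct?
Yes

mass flow rate has SI base units: kg / s
kg/min reduces to the same SI base units, so it is a valid unit for mass flow rate.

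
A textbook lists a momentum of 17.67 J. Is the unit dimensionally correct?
No

momentum has SI base units: kg * m / s
J does NOT reduce to kg * m / s; a valid unit for momentum would be e.g. kg·m/s.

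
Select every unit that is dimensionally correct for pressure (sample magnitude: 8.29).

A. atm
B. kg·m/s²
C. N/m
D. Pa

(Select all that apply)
A, D

pressure has SI base units: kg / (m * s^2)

Checking each option against kg / (m * s^2):
  A. atm: ✓ matches
  B. kg·m/s²: ✗ does not match
  C. N/m: ✗ does not match
  D. Pa: ✓ matches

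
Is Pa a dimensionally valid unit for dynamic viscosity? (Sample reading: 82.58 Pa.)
No

dynamic viscosity has SI base units: kg / (m * s)
Pa does NOT reduce to kg / (m * s); a valid unit for dynamic viscosity would be e.g. Pa·s.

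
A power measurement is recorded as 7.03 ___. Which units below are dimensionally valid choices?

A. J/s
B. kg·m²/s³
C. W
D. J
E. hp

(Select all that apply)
A, B, C, E

power has SI base units: kg * m^2 / s^3

Checking each option against kg * m^2 / s^3:
  A. J/s: ✓ matches
  B. kg·m²/s³: ✓ matches
  C. W: ✓ matches
  D. J: ✗ does not match
  E. hp: ✓ matches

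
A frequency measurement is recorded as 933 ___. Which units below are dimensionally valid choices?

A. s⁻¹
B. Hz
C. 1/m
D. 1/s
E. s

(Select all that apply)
A, B, D

frequency has SI base units: 1 / s

Checking each option against 1 / s:
  A. s⁻¹: ✓ matches
  B. Hz: ✓ matches
  C. 1/m: ✗ does not match
  D. 1/s: ✓ matches
  E. s: ✗ does not match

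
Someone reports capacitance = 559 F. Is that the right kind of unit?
Yes

capacitance has SI base units: A^2 * s^4 / (kg * m^2)
F reduces to the same SI base units, so it is a valid unit for capacitance.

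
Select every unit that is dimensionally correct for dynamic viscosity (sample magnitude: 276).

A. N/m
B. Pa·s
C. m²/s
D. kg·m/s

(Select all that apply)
B

dynamic viscosity has SI base units: kg / (m * s)

Checking each option against kg / (m * s):
  A. N/m: ✗ does not match
  B. Pa·s: ✓ matches
  C. m²/s: ✗ does not match
  D. kg·m/s: ✗ does not match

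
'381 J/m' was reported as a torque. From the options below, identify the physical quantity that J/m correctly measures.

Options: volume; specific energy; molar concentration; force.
force

torque should have units dimensionally equivalent to kg * m^2 / s^2 (e.g. N·m).
The given unit 'J/m' reduces to kg * m / s^2. Of the listed options, that is the dimensionality of force.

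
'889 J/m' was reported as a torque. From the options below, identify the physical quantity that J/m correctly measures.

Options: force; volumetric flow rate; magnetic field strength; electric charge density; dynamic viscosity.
force

torque should have units dimensionally equivalent to kg * m^2 / s^2 (e.g. N·m).
The given unit 'J/m' reduces to kg * m / s^2. Of the listed options, that is the dimensionality of force.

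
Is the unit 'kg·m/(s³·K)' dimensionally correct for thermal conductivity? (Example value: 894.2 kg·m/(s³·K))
Yes

thermal conductivity has SI base units: kg * m / (s^3 * K)
kg·m/(s³·K) reduces to the same SI base units, so it is a valid unit for thermal conductivity.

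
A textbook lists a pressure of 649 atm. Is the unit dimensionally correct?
Yes

pressure has SI base units: kg / (m * s^2)
atm reduces to the same SI base units, so it is a valid unit for pressure.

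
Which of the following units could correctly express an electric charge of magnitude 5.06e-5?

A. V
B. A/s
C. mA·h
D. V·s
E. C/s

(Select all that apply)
C

electric charge has SI base units: A * s

Checking each option against A * s:
  A. V: ✗ does not match
  B. A/s: ✗ does not match
  C. mA·h: ✓ matches
  D. V·s: ✗ does not match
  E. C/s: ✗ does not match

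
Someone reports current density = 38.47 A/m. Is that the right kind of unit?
No

current density has SI base units: A / m^2
A/m does NOT reduce to A / m^2; a valid unit for current density would be e.g. A/m².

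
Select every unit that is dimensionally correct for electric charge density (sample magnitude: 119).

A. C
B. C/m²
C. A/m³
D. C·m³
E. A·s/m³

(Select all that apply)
E

electric charge density has SI base units: A * s / m^3

Checking each option against A * s / m^3:
  A. C: ✗ does not match
  B. C/m²: ✗ does not match
  C. A/m³: ✗ does not match
  D. C·m³: ✗ does not match
  E. A·s/m³: ✓ matches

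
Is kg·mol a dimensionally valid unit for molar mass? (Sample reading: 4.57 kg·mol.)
No

molar mass has SI base units: kg / mol
kg·mol does NOT reduce to kg / mol; a valid unit for molar mass would be e.g. kg/mol.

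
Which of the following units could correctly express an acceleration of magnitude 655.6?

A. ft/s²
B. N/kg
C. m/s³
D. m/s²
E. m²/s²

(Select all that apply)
A, B, D

acceleration has SI base units: m / s^2

Checking each option against m / s^2:
  A. ft/s²: ✓ matches
  B. N/kg: ✓ matches
  C. m/s³: ✗ does not match
  D. m/s²: ✓ matches
  E. m²/s²: ✗ does not match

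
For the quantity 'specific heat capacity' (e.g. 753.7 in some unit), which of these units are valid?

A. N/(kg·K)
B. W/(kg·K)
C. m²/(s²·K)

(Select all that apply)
C

specific heat capacity has SI base units: m^2 / (s^2 * K)

Checking each option against m^2 / (s^2 * K):
  A. N/(kg·K): ✗ does not match
  B. W/(kg·K): ✗ does not match
  C. m²/(s²·K): ✓ matches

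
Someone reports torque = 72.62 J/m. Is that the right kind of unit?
No

torque has SI base units: kg * m^2 / s^2
J/m does NOT reduce to kg * m^2 / s^2; a valid unit for torque would be e.g. N·m.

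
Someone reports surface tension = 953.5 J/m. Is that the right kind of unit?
No

surface tension has SI base units: kg / s^2
J/m does NOT reduce to kg / s^2; a valid unit for surface tension would be e.g. N/m.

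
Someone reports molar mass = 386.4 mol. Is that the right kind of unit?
No

molar mass has SI base units: kg / mol
mol does NOT reduce to kg / mol; a valid unit for molar mass would be e.g. kg/mol.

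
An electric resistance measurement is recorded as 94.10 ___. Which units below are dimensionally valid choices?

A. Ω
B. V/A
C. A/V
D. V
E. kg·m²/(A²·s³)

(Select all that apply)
A, B, E

electric resistance has SI base units: kg * m^2 / (A^2 * s^3)

Checking each option against kg * m^2 / (A^2 * s^3):
  A. Ω: ✓ matches
  B. V/A: ✓ matches
  C. A/V: ✗ does not match
  D. V: ✗ does not match
  E. kg·m²/(A²·s³): ✓ matches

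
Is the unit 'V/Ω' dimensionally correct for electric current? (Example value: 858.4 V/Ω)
Yes

electric current has SI base units: A
V/Ω reduces to the same SI base units, so it is a valid unit for electric current.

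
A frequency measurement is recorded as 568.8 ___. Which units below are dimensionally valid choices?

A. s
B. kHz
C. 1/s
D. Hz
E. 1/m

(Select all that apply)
B, C, D

frequency has SI base units: 1 / s

Checking each option against 1 / s:
  A. s: ✗ does not match
  B. kHz: ✓ matches
  C. 1/s: ✓ matches
  D. Hz: ✓ matches
  E. 1/m: ✗ does not match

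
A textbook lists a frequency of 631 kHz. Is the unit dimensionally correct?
Yes

frequency has SI base units: 1 / s
kHz reduces to the same SI base units, so it is a valid unit for frequency.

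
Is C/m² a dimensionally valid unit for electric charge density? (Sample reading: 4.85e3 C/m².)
No

electric charge density has SI base units: A * s / m^3
C/m² does NOT reduce to A * s / m^3; a valid unit for electric charge density would be e.g. C/m³.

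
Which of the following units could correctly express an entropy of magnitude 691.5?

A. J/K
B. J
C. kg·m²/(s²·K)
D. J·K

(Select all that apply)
A, C

entropy has SI base units: kg * m^2 / (s^2 * K)

Checking each option against kg * m^2 / (s^2 * K):
  A. J/K: ✓ matches
  B. J: ✗ does not match
  C. kg·m²/(s²·K): ✓ matches
  D. J·K: ✗ does not match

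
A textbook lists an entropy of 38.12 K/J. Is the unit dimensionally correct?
No

entropy has SI base units: kg * m^2 / (s^2 * K)
K/J does NOT reduce to kg * m^2 / (s^2 * K); a valid unit for entropy would be e.g. J/K.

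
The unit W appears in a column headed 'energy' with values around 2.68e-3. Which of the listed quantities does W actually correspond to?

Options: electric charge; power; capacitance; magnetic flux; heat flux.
power

energy should have units dimensionally equivalent to kg * m^2 / s^2 (e.g. J).
The given unit 'W' reduces to kg * m^2 / s^3. Of the listed options, that is the dimensionality of power.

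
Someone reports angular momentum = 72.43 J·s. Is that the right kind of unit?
Yes

angular momentum has SI base units: kg * m^2 / s
J·s reduces to the same SI base units, so it is a valid unit for angular momentum.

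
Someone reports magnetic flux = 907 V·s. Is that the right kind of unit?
Yes

magnetic flux has SI base units: kg * m^2 / (A * s^2)
V·s reduces to the same SI base units, so it is a valid unit for magnetic flux.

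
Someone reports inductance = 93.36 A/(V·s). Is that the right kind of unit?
No

inductance has SI base units: kg * m^2 / (A^2 * s^2)
A/(V·s) does NOT reduce to kg * m^2 / (A^2 * s^2); a valid unit for inductance would be e.g. H.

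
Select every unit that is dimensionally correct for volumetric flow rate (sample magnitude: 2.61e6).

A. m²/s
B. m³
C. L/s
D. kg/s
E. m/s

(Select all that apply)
C

volumetric flow rate has SI base units: m^3 / s

Checking each option against m^3 / s:
  A. m²/s: ✗ does not match
  B. m³: ✗ does not match
  C. L/s: ✓ matches
  D. kg/s: ✗ does not match
  E. m/s: ✗ does not match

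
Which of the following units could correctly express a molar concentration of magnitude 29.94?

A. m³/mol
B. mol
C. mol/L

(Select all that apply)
C

molar concentration has SI base units: mol / m^3

Checking each option against mol / m^3:
  A. m³/mol: ✗ does not match
  B. mol: ✗ does not match
  C. mol/L: ✓ matches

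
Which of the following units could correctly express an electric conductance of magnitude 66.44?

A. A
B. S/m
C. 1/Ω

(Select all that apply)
C

electric conductance has SI base units: A^2 * s^3 / (kg * m^2)

Checking each option against A^2 * s^3 / (kg * m^2):
  A. A: ✗ does not match
  B. S/m: ✗ does not match
  C. 1/Ω: ✓ matches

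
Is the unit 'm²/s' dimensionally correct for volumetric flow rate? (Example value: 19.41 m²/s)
No

volumetric flow rate has SI base units: m^3 / s
m²/s does NOT reduce to m^3 / s; a valid unit for volumetric flow rate would be e.g. m³/s.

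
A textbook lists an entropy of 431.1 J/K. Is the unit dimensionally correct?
Yes

entropy has SI base units: kg * m^2 / (s^2 * K)
J/K reduces to the same SI base units, so it is a valid unit for entropy.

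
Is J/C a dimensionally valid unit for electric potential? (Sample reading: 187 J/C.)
Yes

electric potential has SI base units: kg * m^2 / (A * s^3)
J/C reduces to the same SI base units, so it is a valid unit for electric potential.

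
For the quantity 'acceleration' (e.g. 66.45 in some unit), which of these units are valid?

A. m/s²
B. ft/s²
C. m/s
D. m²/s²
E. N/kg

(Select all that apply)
A, B, E

acceleration has SI base units: m / s^2

Checking each option against m / s^2:
  A. m/s²: ✓ matches
  B. ft/s²: ✓ matches
  C. m/s: ✗ does not match
  D. m²/s²: ✗ does not match
  E. N/kg: ✓ matches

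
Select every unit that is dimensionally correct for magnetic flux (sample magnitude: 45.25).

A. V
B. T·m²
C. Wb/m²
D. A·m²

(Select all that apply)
B

magnetic flux has SI base units: kg * m^2 / (A * s^2)

Checking each option against kg * m^2 / (A * s^2):
  A. V: ✗ does not match
  B. T·m²: ✓ matches
  C. Wb/m²: ✗ does not match
  D. A·m²: ✗ does not match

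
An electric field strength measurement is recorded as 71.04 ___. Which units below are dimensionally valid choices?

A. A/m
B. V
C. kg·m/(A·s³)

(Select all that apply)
C

electric field strength has SI base units: kg * m / (A * s^3)

Checking each option against kg * m / (A * s^3):
  A. A/m: ✗ does not match
  B. V: ✗ does not match
  C. kg·m/(A·s³): ✓ matches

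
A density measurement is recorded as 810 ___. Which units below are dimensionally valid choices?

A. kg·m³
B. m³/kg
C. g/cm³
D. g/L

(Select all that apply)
C, D

density has SI base units: kg / m^3

Checking each option against kg / m^3:
  A. kg·m³: ✗ does not match
  B. m³/kg: ✗ does not match
  C. g/cm³: ✓ matches
  D. g/L: ✓ matches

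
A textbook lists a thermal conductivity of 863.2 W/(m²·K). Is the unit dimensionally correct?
No

thermal conductivity has SI base units: kg * m / (s^3 * K)
W/(m²·K) does NOT reduce to kg * m / (s^3 * K); a valid unit for thermal conductivity would be e.g. W/(m·K).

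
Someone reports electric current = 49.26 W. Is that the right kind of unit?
No

electric current has SI base units: A
W does NOT reduce to A; a valid unit for electric current would be e.g. A.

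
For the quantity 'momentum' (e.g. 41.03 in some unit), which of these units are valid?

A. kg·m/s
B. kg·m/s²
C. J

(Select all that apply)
A

momentum has SI base units: kg * m / s

Checking each option against kg * m / s:
  A. kg·m/s: ✓ matches
  B. kg·m/s²: ✗ does not match
  C. J: ✗ does not match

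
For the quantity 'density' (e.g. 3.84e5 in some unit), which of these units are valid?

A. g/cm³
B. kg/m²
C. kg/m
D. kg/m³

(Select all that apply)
A, D

density has SI base units: kg / m^3

Checking each option against kg / m^3:
  A. g/cm³: ✓ matches
  B. kg/m²: ✗ does not match
  C. kg/m: ✗ does not match
  D. kg/m³: ✓ matches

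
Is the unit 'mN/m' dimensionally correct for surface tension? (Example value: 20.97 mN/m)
Yes

surface tension has SI base units: kg / s^2
mN/m reduces to the same SI base units, so it is a valid unit for surface tension.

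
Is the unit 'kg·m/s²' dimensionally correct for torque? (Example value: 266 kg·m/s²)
No

torque has SI base units: kg * m^2 / s^2
kg·m/s² does NOT reduce to kg * m^2 / s^2; a valid unit for torque would be e.g. N·m.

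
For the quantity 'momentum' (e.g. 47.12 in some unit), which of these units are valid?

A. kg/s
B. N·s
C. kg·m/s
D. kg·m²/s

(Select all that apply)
B, C

momentum has SI base units: kg * m / s

Checking each option against kg * m / s:
  A. kg/s: ✗ does not match
  B. N·s: ✓ matches
  C. kg·m/s: ✓ matches
  D. kg·m²/s: ✗ does not match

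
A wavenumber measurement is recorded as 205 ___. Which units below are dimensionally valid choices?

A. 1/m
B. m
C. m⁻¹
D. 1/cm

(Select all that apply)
A, C, D

wavenumber has SI base units: 1 / m

Checking each option against 1 / m:
  A. 1/m: ✓ matches
  B. m: ✗ does not match
  C. m⁻¹: ✓ matches
  D. 1/cm: ✓ matches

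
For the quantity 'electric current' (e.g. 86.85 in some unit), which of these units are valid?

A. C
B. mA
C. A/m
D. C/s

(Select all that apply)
B, D

electric current has SI base units: A

Checking each option against A:
  A. C: ✗ does not match
  B. mA: ✓ matches
  C. A/m: ✗ does not match
  D. C/s: ✓ matches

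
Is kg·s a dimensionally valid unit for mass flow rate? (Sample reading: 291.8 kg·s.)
No

mass flow rate has SI base units: kg / s
kg·s does NOT reduce to kg / s; a valid unit for mass flow rate would be e.g. kg/s.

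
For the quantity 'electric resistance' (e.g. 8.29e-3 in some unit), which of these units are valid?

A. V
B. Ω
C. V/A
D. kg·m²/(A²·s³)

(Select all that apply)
B, C, D

electric resistance has SI base units: kg * m^2 / (A^2 * s^3)

Checking each option against kg * m^2 / (A^2 * s^3):
  A. V: ✗ does not match
  B. Ω: ✓ matches
  C. V/A: ✓ matches
  D. kg·m²/(A²·s³): ✓ matches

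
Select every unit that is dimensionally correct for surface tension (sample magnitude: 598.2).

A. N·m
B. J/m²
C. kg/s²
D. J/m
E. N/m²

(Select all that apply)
B, C

surface tension has SI base units: kg / s^2

Checking each option against kg / s^2:
  A. N·m: ✗ does not match
  B. J/m²: ✓ matches
  C. kg/s²: ✓ matches
  D. J/m: ✗ does not match
  E. N/m²: ✗ does not match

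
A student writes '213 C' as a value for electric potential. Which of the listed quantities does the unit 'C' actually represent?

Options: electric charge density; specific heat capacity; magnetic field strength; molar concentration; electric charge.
electric charge

electric potential should have units dimensionally equivalent to kg * m^2 / (A * s^3) (e.g. V).
The given unit 'C' reduces to A * s. Of the listed options, that is the dimensionality of electric charge.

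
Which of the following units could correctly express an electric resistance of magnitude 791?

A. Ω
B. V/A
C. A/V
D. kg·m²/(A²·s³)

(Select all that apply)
A, B, D

electric resistance has SI base units: kg * m^2 / (A^2 * s^3)

Checking each option against kg * m^2 / (A^2 * s^3):
  A. Ω: ✓ matches
  B. V/A: ✓ matches
  C. A/V: ✗ does not match
  D. kg·m²/(A²·s³): ✓ matches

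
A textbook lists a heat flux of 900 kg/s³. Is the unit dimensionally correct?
Yes

heat flux has SI base units: kg / s^3
kg/s³ reduces to the same SI base units, so it is a valid unit for heat flux.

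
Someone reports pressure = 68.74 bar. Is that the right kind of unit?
Yes

pressure has SI base units: kg / (m * s^2)
bar reduces to the same SI base units, so it is a valid unit for pressure.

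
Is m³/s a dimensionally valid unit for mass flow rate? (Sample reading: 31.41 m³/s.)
No

mass flow rate has SI base units: kg / s
m³/s does NOT reduce to kg / s; a valid unit for mass flow rate would be e.g. kg/s.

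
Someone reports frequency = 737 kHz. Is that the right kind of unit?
Yes

frequency has SI base units: 1 / s
kHz reduces to the same SI base units, so it is a valid unit for frequency.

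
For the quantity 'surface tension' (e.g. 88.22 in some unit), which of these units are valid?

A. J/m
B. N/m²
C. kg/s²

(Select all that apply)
C

surface tension has SI base units: kg / s^2

Checking each option against kg / s^2:
  A. J/m: ✗ does not match
  B. N/m²: ✗ does not match
  C. kg/s²: ✓ matches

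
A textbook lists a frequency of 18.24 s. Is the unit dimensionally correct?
No

frequency has SI base units: 1 / s
s does NOT reduce to 1 / s; a valid unit for frequency would be e.g. Hz.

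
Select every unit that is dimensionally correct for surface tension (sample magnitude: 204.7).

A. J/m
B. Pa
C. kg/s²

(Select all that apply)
C

surface tension has SI base units: kg / s^2

Checking each option against kg / s^2:
  A. J/m: ✗ does not match
  B. Pa: ✗ does not match
  C. kg/s²: ✓ matches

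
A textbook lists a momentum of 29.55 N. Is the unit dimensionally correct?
No

momentum has SI base units: kg * m / s
N does NOT reduce to kg * m / s; a valid unit for momentum would be e.g. kg·m/s.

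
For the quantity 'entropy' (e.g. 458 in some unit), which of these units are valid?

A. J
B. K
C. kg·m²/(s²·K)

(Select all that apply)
C

entropy has SI base units: kg * m^2 / (s^2 * K)

Checking each option against kg * m^2 / (s^2 * K):
  A. J: ✗ does not match
  B. K: ✗ does not match
  C. kg·m²/(s²·K): ✓ matches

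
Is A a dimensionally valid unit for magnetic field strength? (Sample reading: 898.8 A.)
No

magnetic field strength has SI base units: A / m
A does NOT reduce to A / m; a valid unit for magnetic field strength would be e.g. A/m.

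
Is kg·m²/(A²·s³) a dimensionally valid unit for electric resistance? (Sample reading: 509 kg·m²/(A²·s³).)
Yes

electric resistance has SI base units: kg * m^2 / (A^2 * s^3)
kg·m²/(A²·s³) reduces to the same SI base units, so it is a valid unit for electric resistance.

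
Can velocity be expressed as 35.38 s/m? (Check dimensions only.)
No

velocity has SI base units: m / s
s/m does NOT reduce to m / s; a valid unit for velocity would be e.g. m/s.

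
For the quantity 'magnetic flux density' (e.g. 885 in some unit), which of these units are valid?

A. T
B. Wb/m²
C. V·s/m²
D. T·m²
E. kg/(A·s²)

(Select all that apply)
A, B, C, E

magnetic flux density has SI base units: kg / (A * s^2)

Checking each option against kg / (A * s^2):
  A. T: ✓ matches
  B. Wb/m²: ✓ matches
  C. V·s/m²: ✓ matches
  D. T·m²: ✗ does not match
  E. kg/(A·s²): ✓ matches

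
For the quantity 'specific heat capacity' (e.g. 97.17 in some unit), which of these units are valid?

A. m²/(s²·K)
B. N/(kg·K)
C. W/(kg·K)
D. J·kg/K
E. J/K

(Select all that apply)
A

specific heat capacity has SI base units: m^2 / (s^2 * K)

Checking each option against m^2 / (s^2 * K):
  A. m²/(s²·K): ✓ matches
  B. N/(kg·K): ✗ does not match
  C. W/(kg·K): ✗ does not match
  D. J·kg/K: ✗ does not match
  E. J/K: ✗ does not match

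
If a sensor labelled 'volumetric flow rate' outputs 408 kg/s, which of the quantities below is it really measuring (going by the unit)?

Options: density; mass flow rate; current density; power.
mass flow rate

volumetric flow rate should have units dimensionally equivalent to m^3 / s (e.g. m³/s).
The given unit 'kg/s' reduces to kg / s. Of the listed options, that is the dimensionality of mass flow rate.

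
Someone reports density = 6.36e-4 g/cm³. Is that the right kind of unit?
Yes

density has SI base units: kg / m^3
g/cm³ reduces to the same SI base units, so it is a valid unit for density.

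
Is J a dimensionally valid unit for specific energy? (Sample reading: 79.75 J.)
No

specific energy has SI base units: m^2 / s^2
J does NOT reduce to m^2 / s^2; a valid unit for specific energy would be e.g. J/kg.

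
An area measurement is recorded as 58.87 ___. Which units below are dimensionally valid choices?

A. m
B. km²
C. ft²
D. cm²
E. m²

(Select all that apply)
B, C, D, E

area has SI base units: m^2

Checking each option against m^2:
  A. m: ✗ does not match
  B. km²: ✓ matches
  C. ft²: ✓ matches
  D. cm²: ✓ matches
  E. m²: ✓ matches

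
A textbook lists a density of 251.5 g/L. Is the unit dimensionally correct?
Yes

density has SI base units: kg / m^3
g/L reduces to the same SI base units, so it is a valid unit for density.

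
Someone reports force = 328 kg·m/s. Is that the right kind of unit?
No

force has SI base units: kg * m / s^2
kg·m/s does NOT reduce to kg * m / s^2; a valid unit for force would be e.g. N.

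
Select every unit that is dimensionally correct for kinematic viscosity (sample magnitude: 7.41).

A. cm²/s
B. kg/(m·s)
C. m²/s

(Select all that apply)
A, C

kinematic viscosity has SI base units: m^2 / s

Checking each option against m^2 / s:
  A. cm²/s: ✓ matches
  B. kg/(m·s): ✗ does not match
  C. m²/s: ✓ matches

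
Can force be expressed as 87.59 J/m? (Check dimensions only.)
Yes

force has SI base units: kg * m / s^2
J/m reduces to the same SI base units, so it is a valid unit for force.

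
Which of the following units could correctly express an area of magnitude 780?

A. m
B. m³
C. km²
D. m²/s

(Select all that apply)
C

area has SI base units: m^2

Checking each option against m^2:
  A. m: ✗ does not match
  B. m³: ✗ does not match
  C. km²: ✓ matches
  D. m²/s: ✗ does not match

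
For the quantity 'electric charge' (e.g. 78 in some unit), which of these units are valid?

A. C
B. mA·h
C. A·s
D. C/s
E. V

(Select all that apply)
A, B, C

electric charge has SI base units: A * s

Checking each option against A * s:
  A. C: ✓ matches
  B. mA·h: ✓ matches
  C. A·s: ✓ matches
  D. C/s: ✗ does not match
  E. V: ✗ does not match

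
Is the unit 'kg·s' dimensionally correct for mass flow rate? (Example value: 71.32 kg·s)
No

mass flow rate has SI base units: kg / s
kg·s does NOT reduce to kg / s; a valid unit for mass flow rate would be e.g. kg/s.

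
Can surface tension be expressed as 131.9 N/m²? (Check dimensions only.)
No

surface tension has SI base units: kg / s^2
N/m² does NOT reduce to kg / s^2; a valid unit for surface tension would be e.g. N/m.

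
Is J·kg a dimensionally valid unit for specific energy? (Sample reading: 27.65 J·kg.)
No

specific energy has SI base units: m^2 / s^2
J·kg does NOT reduce to m^2 / s^2; a valid unit for specific energy would be e.g. J/kg.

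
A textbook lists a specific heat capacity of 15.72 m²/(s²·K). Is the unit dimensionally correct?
Yes

specific heat capacity has SI base units: m^2 / (s^2 * K)
m²/(s²·K) reduces to the same SI base units, so it is a valid unit for specific heat capacity.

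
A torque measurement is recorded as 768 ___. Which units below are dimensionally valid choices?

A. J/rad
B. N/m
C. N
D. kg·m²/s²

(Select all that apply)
A, D

torque has SI base units: kg * m^2 / s^2

Checking each option against kg * m^2 / s^2:
  A. J/rad: ✓ matches
  B. N/m: ✗ does not match
  C. N: ✗ does not match
  D. kg·m²/s²: ✓ matches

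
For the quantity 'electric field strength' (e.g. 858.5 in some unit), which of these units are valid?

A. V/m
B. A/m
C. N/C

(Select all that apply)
A, C

electric field strength has SI base units: kg * m / (A * s^3)

Checking each option against kg * m / (A * s^3):
  A. V/m: ✓ matches
  B. A/m: ✗ does not match
  C. N/C: ✓ matches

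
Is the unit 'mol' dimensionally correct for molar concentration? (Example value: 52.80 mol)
No

molar concentration has SI base units: mol / m^3
mol does NOT reduce to mol / m^3; a valid unit for molar concentration would be e.g. mol/m³.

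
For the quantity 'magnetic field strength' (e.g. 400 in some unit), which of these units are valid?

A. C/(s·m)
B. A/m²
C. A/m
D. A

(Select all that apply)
A, C

magnetic field strength has SI base units: A / m

Checking each option against A / m:
  A. C/(s·m): ✓ matches
  B. A/m²: ✗ does not match
  C. A/m: ✓ matches
  D. A: ✗ does not match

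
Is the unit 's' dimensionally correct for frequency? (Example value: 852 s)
No

frequency has SI base units: 1 / s
s does NOT reduce to 1 / s; a valid unit for frequency would be e.g. Hz.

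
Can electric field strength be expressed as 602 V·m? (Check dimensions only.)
No

electric field strength has SI base units: kg * m / (A * s^3)
V·m does NOT reduce to kg * m / (A * s^3); a valid unit for electric field strength would be e.g. V/m.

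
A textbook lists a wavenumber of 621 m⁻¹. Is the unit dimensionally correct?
Yes

wavenumber has SI base units: 1 / m
m⁻¹ reduces to the same SI base units, so it is a valid unit for wavenumber.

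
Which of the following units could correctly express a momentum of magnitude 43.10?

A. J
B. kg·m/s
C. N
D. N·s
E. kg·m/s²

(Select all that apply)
B, D

momentum has SI base units: kg * m / s

Checking each option against kg * m / s:
  A. J: ✗ does not match
  B. kg·m/s: ✓ matches
  C. N: ✗ does not match
  D. N·s: ✓ matches
  E. kg·m/s²: ✗ does not match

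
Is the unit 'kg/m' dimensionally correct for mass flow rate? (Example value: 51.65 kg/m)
No

mass flow rate has SI base units: kg / s
kg/m does NOT reduce to kg / s; a valid unit for mass flow rate would be e.g. kg/s.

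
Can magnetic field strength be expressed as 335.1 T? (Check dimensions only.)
No

magnetic field strength has SI base units: A / m
T does NOT reduce to A / m; a valid unit for magnetic field strength would be e.g. A/m.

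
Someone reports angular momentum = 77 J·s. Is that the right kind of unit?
Yes

angular momentum has SI base units: kg * m^2 / s
J·s reduces to the same SI base units, so it is a valid unit for angular momentum.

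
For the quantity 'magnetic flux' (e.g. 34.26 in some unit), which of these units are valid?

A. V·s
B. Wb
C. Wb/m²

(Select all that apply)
A, B

magnetic flux has SI base units: kg * m^2 / (A * s^2)

Checking each option against kg * m^2 / (A * s^2):
  A. V·s: ✓ matches
  B. Wb: ✓ matches
  C. Wb/m²: ✗ does not match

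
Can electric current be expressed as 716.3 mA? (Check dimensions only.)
Yes

electric current has SI base units: A
mA reduces to the same SI base units, so it is a valid unit for electric current.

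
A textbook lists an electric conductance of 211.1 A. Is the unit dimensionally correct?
No

electric conductance has SI base units: A^2 * s^3 / (kg * m^2)
A does NOT reduce to A^2 * s^3 / (kg * m^2); a valid unit for electric conductance would be e.g. S.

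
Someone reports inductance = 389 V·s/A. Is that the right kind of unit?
Yes

inductance has SI base units: kg * m^2 / (A^2 * s^2)
V·s/A reduces to the same SI base units, so it is a valid unit for inductance.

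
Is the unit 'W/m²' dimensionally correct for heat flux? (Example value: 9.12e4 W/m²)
Yes

heat flux has SI base units: kg / s^3
W/m² reduces to the same SI base units, so it is a valid unit for heat flux.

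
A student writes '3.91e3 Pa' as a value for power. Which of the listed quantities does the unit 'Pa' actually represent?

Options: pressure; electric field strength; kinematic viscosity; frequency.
pressure

power should have units dimensionally equivalent to kg * m^2 / s^3 (e.g. W).
The given unit 'Pa' reduces to kg / (m * s^2). Of the listed options, that is the dimensionality of pressure.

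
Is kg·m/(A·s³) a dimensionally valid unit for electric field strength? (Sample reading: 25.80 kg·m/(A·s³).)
Yes

electric field strength has SI base units: kg * m / (A * s^3)
kg·m/(A·s³) reduces to the same SI base units, so it is a valid unit for electric field strength.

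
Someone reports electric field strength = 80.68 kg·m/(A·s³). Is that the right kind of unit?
Yes

electric field strength has SI base units: kg * m / (A * s^3)
kg·m/(A·s³) reduces to the same SI base units, so it is a valid unit for electric field strength.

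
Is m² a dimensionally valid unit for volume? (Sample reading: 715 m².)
No

volume has SI base units: m^3
m² does NOT reduce to m^3; a valid unit for volume would be e.g. m³.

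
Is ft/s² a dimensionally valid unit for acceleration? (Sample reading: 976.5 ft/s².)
Yes

acceleration has SI base units: m / s^2
ft/s² reduces to the same SI base units, so it is a valid unit for acceleration.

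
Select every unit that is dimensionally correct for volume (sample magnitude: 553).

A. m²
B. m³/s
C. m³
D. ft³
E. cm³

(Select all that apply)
C, D, E

volume has SI base units: m^3

Checking each option against m^3:
  A. m²: ✗ does not match
  B. m³/s: ✗ does not match
  C. m³: ✓ matches
  D. ft³: ✓ matches
  E. cm³: ✓ matches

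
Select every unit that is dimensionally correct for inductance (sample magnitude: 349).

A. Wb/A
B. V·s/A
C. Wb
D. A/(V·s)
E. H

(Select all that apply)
A, B, E

inductance has SI base units: kg * m^2 / (A^2 * s^2)

Checking each option against kg * m^2 / (A^2 * s^2):
  A. Wb/A: ✓ matches
  B. V·s/A: ✓ matches
  C. Wb: ✗ does not match
  D. A/(V·s): ✗ does not match
  E. H: ✓ matches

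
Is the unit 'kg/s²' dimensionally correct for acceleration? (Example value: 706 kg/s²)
No

acceleration has SI base units: m / s^2
kg/s² does NOT reduce to m / s^2; a valid unit for acceleration would be e.g. m/s².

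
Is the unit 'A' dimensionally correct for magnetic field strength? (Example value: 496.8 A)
No

magnetic field strength has SI base units: A / m
A does NOT reduce to A / m; a valid unit for magnetic field strength would be e.g. A/m.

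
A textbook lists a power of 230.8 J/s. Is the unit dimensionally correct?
Yes

power has SI base units: kg * m^2 / s^3
J/s reduces to the same SI base units, so it is a valid unit for power.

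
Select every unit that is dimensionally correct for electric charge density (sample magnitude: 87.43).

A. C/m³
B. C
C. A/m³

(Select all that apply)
A

electric charge density has SI base units: A * s / m^3

Checking each option against A * s / m^3:
  A. C/m³: ✓ matches
  B. C: ✗ does not match
  C. A/m³: ✗ does not match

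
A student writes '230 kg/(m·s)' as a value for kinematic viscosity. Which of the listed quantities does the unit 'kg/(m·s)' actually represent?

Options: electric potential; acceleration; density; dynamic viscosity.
dynamic viscosity

kinematic viscosity should have units dimensionally equivalent to m^2 / s (e.g. m²/s).
The given unit 'kg/(m·s)' reduces to kg / (m * s). Of the listed options, that is the dimensionality of dynamic viscosity.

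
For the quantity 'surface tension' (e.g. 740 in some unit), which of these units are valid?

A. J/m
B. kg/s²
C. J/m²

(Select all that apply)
B, C

surface tension has SI base units: kg / s^2

Checking each option against kg / s^2:
  A. J/m: ✗ does not match
  B. kg/s²: ✓ matches
  C. J/m²: ✓ matches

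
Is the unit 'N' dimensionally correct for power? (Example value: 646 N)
No

power has SI base units: kg * m^2 / s^3
N does NOT reduce to kg * m^2 / s^3; a valid unit for power would be e.g. W.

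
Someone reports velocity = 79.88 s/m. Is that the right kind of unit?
No

velocity has SI base units: m / s
s/m does NOT reduce to m / s; a valid unit for velocity would be e.g. m/s.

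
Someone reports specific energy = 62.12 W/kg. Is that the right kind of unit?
No

specific energy has SI base units: m^2 / s^2
W/kg does NOT reduce to m^2 / s^2; a valid unit for specific energy would be e.g. J/kg.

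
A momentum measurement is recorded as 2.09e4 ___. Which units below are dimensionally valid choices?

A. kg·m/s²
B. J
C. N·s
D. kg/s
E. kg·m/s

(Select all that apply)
C, E

momentum has SI base units: kg * m / s

Checking each option against kg * m / s:
  A. kg·m/s²: ✗ does not match
  B. J: ✗ does not match
  C. N·s: ✓ matches
  D. kg/s: ✗ does not match
  E. kg·m/s: ✓ matches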